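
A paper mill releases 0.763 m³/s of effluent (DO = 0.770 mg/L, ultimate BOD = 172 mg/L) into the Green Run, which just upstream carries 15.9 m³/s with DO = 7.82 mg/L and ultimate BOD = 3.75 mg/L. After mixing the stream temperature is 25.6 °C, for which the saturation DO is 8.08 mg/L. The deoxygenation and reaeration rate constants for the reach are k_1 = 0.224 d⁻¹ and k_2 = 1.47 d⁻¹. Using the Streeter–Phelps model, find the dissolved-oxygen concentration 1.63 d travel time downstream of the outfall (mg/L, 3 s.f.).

Mixed DO = (15.9×7.82 + 0.763×0.770)/(15.9+0.763) = 124.9/16.66 = 7.497 mg/L.
Mixed L₀ = (15.9×3.75 + 0.763×172)/(16.66) = 190.9/16.66 = 11.45 mg/L.
Initial deficit D₀ = C_s − DO₀ = 8.08 − 7.497 = 0.5828 mg/L.
D(1.63) = [0.224×11.45/(1.47−0.224)](e^(−0.224×1.63) − e^(−1.47×1.63)) + 0.5828 e^(−1.47×1.63)
= 2.059 × (0.6941 − 0.09107) + 0.5828 × 0.09107 = 1.295 mg/L.
DO = 8.08 − 1.295 = 6.785 mg/L.

DO ≈ 6.79 mg/L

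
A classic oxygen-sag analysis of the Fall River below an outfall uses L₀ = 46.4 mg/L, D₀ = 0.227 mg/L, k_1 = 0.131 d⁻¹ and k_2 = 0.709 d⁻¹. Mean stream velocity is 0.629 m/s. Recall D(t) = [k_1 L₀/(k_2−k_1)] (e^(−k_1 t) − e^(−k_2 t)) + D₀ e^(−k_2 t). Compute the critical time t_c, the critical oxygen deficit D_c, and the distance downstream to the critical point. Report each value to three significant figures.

t_c = [1/(k_2−k_1)] ln[(k_2/k_1)(1 − D₀(k_2−k_1)/(k_1 L₀))]
= [1/(0.709−0.131)] ln[(0.709/0.131)(1 − 0.227×0.5780/(0.131×46.4))]
= (1/0.5780) ln[5.412 × 0.9784] = 1.730 × ln(5.295) = 1.730 × 1.667 = 2.884 d.
D_c = (k_1/k_2) L₀ e^(−k_1 t_c) = (0.131/0.709) × 46.4 × e^(−0.131×2.884) = 0.1848 × 46.4 × 0.6854 = 5.876 mg/L.
x_c = v t_c = 0.629 m/s × 2.884 d × 86400 s/d = 156700 m ≈ 157 km.

t_c ≈ 2.88 d; D_c ≈ 5.88 mg/L; x_c ≈ 157 km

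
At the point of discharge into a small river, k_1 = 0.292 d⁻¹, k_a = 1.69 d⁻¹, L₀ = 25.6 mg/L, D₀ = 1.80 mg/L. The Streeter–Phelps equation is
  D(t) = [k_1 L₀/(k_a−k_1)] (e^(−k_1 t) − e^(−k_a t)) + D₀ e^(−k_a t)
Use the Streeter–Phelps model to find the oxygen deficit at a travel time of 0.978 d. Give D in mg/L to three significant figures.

k_1 L₀/(k_a−k_1) = 0.292×25.6/(1.69−0.292) = 7.475/1.398 = 5.347 mg/L.
e^(−k_1 t) = e^(−0.292×0.9780) = 0.7516; e^(−k_a t) = e^(−1.69×0.9780) = 0.1915.
D = 5.347 × (0.7516 − 0.1915) + 1.80 × 0.1915 = 2.995 + 0.3447 = 3.339 mg/L.

D ≈ 3.34 mg/L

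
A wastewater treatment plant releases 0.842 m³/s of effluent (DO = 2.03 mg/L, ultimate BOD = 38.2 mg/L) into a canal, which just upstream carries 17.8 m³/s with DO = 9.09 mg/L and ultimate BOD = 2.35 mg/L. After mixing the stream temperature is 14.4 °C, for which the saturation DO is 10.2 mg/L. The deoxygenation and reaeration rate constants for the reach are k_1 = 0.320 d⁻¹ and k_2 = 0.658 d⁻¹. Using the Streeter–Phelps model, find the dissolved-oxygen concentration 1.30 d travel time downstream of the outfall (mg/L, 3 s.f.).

DO ≈ 8.71 mg/L

Mixed DO = (17.8×9.09 + 0.842×2.03)/(17.8+0.842) = 163.5/18.64 = 8.771 mg/L.
Mixed L₀ = (17.8×2.35 + 0.842×38.2)/(18.64) = 73.99/18.64 = 3.969 mg/L.
Initial deficit D₀ = C_s − DO₀ = 10.2 − 8.771 = 1.429 mg/L.
D(1.30) = [0.320×3.969/(0.658−0.320)](e^(−0.320×1.30) − e^(−0.658×1.30)) + 1.429 e^(−0.658×1.30)
= 3.758 × (0.6597 − 0.4251) + 1.429 × 0.4251 = 1.489 mg/L.
DO = 10.2 − 1.489 = 8.711 mg/L.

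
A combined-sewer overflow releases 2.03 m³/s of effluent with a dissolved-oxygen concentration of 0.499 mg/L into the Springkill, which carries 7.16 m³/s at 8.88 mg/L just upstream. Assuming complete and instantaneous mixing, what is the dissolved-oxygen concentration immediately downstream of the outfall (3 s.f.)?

7.03 mg/L

Flow-weighted mixing: C = (Q_r C_r + Q_w C_w)/(Q_r + Q_w)
= (7.16×8.88 + 2.03×0.499)/(7.16 + 2.03) = 64.59/9.190 = 7.029 mg/L.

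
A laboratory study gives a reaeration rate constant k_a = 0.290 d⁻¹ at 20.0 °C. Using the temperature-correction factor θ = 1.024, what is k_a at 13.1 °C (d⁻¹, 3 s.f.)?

k_a ≈ 0.246 d⁻¹

k_a(T₂) = k_a(T₁) · θ^(T₂−T₁) = 0.290 × 1.024^(13.1−20.0)
= 0.290 × 1.024^-6.90 = 0.290 × 0.8490 = 0.2462 d⁻¹.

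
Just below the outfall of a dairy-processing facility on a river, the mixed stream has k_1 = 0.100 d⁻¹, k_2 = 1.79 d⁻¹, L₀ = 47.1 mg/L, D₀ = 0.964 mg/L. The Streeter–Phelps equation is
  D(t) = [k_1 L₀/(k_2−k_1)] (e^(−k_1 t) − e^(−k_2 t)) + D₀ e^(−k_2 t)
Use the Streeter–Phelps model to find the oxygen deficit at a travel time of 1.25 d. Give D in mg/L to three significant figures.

D ≈ 2.26 mg/L

k_1 L₀/(k_2−k_1) = 0.100×47.1/(1.79−0.100) = 4.710/1.690 = 2.787 mg/L.
e^(−k_1 t) = e^(−0.100×1.250) = 0.8825; e^(−k_2 t) = e^(−1.79×1.250) = 0.1067.
D = 2.787 × (0.8825 − 0.1067) + 0.964 × 0.1067 = 2.162 + 0.1029 = 2.265 mg/L.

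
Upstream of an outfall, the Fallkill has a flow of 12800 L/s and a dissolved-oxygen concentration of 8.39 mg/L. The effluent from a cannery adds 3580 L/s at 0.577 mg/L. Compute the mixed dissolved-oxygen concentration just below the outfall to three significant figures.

Flow-weighted mixing: C = (Q_r C_r + Q_w C_w)/(Q_r + Q_w)
= (12800×8.39 + 3580×0.577)/(12800 + 3580) = 109500/16380 = 6.682 mg/L.

6.68 mg/L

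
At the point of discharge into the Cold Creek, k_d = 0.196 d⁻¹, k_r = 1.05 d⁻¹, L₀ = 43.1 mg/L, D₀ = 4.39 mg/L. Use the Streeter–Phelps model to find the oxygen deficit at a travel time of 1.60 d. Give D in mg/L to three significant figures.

D ≈ 6.20 mg/L

k_d L₀/(k_r−k_d) = 0.196×43.1/(1.05−0.196) = 8.448/0.8540 = 9.892 mg/L.
e^(−k_d t) = e^(−0.196×1.600) = 0.7308; e^(−k_r t) = e^(−1.05×1.600) = 0.1864.
D = 9.892 × (0.7308 − 0.1864) + 4.39 × 0.1864 = 5.385 + 0.8182 = 6.204 mg/L.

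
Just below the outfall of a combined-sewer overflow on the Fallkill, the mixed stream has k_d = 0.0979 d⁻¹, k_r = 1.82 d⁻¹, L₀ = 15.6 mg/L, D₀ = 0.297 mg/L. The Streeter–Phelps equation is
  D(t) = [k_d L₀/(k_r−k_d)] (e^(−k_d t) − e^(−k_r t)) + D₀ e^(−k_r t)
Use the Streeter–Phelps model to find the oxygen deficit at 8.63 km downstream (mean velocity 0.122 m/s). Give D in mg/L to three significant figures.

D ≈ 0.686 mg/L

Travel time t = x/v = 8.63 km / (0.122 m/s) = 8630 m / 0.122 m/s = 70740 s = 0.8187 d.
k_d L₀/(k_r−k_d) = 0.0979×15.6/(1.82−0.0979) = 1.527/1.722 = 0.8868 mg/L.
e^(−k_d t) = e^(−0.0979×0.8187) = 0.9230; e^(−k_r t) = e^(−1.82×0.8187) = 0.2254.
D = 0.8868 × (0.9230 − 0.2254) + 0.297 × 0.2254 = 0.6187 + 0.06693 = 0.6856 mg/L.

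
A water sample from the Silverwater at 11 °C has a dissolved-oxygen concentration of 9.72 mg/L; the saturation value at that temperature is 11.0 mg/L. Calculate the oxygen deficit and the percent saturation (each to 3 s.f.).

D = C_s − C = 11.0 − 9.72 = 1.28 mg/L.
% saturation = 9.72/11.0 × 100 = 88.4 %.

D ≈ 1.28 mg/L; 88.4 % saturation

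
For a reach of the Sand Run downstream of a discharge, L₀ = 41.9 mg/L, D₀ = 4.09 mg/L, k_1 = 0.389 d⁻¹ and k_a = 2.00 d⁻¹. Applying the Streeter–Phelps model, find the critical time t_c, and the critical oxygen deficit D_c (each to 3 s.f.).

At the critical point dD/dt = 0, so k_1 L₀ e^(−k_1 t) = k_a D. Substituting D(t) from the Streeter–Phelps equation and solving for t gives
t_c = ln[(k_a/k_1)(1 − D₀(k_a−k_1)/(k_1 L₀))] / (k_a−k_1).
Here k_a−k_1 = 1.611 d⁻¹ and 1 − D₀(k_a−k_1)/(k_1 L₀) = 1 − 4.09×1.611/(0.389×41.9) = 0.5957, so
t_c = ln(5.141 × 0.5957) / 1.611 = 1.119 / 1.611 = 0.6948 d.
D_c = (k_1/k_a) L₀ e^(−k_1 t_c) = (0.389/2.00) × 41.9 × e^(−0.389×0.6948) = 0.1945 × 41.9 × 0.7632 = 6.219 mg/L.

t_c ≈ 0.695 d; D_c ≈ 6.22 mg/L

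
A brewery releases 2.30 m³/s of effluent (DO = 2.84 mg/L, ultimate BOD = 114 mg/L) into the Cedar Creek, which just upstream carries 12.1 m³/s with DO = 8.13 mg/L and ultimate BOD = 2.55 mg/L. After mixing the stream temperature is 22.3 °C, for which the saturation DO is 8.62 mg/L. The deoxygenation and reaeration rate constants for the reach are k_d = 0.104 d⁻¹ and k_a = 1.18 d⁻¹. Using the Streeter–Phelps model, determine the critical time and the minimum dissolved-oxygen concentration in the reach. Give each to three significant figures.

Mixed DO = (12.1×8.13 + 2.30×2.84)/(12.1+2.30) = 104.9/14.40 = 7.285 mg/L.
Mixed L₀ = (12.1×2.55 + 2.30×114)/(14.40) = 293.1/14.40 = 20.35 mg/L.
Initial deficit D₀ = C_s − DO₀ = 8.62 − 7.285 = 1.335 mg/L.
t_c = (1/1.076) ln[(1.18/0.104)(1 − 1.335×1.076/(0.104×20.35))] = 0.9294 × ln(3.646) = 1.202 d.
D_c = (0.104/1.18) × 20.35 × e^(−0.104×1.202) = 0.08814 × 20.35 × 0.8825 = 1.583 mg/L.
Minimum DO = 8.62 − 1.583 = 7.037 mg/L.

t_c ≈ 1.20 d; minimum DO ≈ 7.04 mg/L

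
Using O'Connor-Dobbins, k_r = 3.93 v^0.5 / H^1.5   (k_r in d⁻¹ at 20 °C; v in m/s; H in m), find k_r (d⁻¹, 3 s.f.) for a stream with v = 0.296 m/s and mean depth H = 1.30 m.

k_r ≈ 1.44 d⁻¹

k_r = 3.93 × 0.296^0.5 / 1.30^1.5 = 3.93 × 0.5441 / 1.482 = 1.443 d⁻¹.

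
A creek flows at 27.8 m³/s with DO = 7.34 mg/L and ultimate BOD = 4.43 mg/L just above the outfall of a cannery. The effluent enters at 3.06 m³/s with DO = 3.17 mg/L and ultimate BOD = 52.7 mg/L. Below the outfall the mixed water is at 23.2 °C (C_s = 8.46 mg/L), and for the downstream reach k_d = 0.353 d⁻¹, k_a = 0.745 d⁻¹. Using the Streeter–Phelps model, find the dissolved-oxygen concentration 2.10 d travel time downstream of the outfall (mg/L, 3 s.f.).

Mixed DO = (27.8×7.34 + 3.06×3.17)/(27.8+3.06) = 213.8/30.86 = 6.927 mg/L.
Mixed L₀ = (27.8×4.43 + 3.06×52.7)/(30.86) = 284.4/30.86 = 9.216 mg/L.
Initial deficit D₀ = C_s − DO₀ = 8.46 − 6.927 = 1.533 mg/L.
D(2.10) = [0.353×9.216/(0.745−0.353)](e^(−0.353×2.10) − e^(−0.745×2.10)) + 1.533 e^(−0.745×2.10)
= 8.299 × (0.4765 − 0.2092) + 1.533 × 0.2092 = 2.539 mg/L.
DO = 8.46 − 2.539 = 5.921 mg/L.

DO ≈ 5.92 mg/L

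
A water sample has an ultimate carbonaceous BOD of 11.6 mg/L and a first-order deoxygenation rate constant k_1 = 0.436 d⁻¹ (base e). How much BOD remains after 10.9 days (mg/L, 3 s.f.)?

L_t = L₀ e^(−k_1 t) = 11.6 × e^(−0.436×10.9) = 11.6 × 0.008631 = 0.1001 mg/L.

L ≈ 0.100 mg/L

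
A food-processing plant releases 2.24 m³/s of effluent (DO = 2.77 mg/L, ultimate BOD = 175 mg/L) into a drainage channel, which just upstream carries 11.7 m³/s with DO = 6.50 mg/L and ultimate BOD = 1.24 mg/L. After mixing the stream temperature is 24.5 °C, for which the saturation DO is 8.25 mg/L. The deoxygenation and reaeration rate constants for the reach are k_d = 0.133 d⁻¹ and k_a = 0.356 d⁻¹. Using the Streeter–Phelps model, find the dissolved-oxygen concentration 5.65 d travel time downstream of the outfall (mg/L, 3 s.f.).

DO ≈ 2.06 mg/L

Mixed DO = (11.7×6.50 + 2.24×2.77)/(11.7+2.24) = 82.25/13.94 = 5.901 mg/L.
Mixed L₀ = (11.7×1.24 + 2.24×175)/(13.94) = 406.5/13.94 = 29.16 mg/L.
Initial deficit D₀ = C_s − DO₀ = 8.25 − 5.901 = 2.349 mg/L.
D(5.65) = [0.133×29.16/(0.356−0.133)](e^(−0.133×5.65) − e^(−0.356×5.65)) + 2.349 e^(−0.356×5.65)
= 17.39 × (0.4717 − 0.1338) + 2.349 × 0.1338 = 6.191 mg/L.
DO = 8.25 − 6.191 = 2.059 mg/L.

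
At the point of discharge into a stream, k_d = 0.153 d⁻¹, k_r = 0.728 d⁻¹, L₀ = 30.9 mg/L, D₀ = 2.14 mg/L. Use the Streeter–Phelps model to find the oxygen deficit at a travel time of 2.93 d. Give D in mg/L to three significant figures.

D ≈ 4.53 mg/L

k_d L₀/(k_r−k_d) = 0.153×30.9/(0.728−0.153) = 4.728/0.5750 = 8.222 mg/L.
e^(−k_d t) = e^(−0.153×2.930) = 0.6387; e^(−k_r t) = e^(−0.728×2.930) = 0.1185.
D = 8.222 × (0.6387 − 0.1185) + 2.14 × 0.1185 = 4.277 + 0.2535 = 4.531 mg/L.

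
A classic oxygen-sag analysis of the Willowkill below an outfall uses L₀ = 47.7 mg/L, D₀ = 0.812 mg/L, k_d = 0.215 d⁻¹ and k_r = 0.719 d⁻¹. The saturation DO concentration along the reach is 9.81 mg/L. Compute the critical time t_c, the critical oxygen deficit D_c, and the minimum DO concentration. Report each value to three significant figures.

With k_r/k_d = 3.344 and 1 − D₀(k_r−k_d)/(k_d L₀) = 0.9601,
t_c = ln(3.344 × 0.9601) / (0.719 − 0.215) = ln(3.211) / 0.5040 = 1.167/0.5040 = 2.314 d.
L(t_c) = L₀ e^(−k_d t_c) = 47.7 × 0.6080 = 29.00 mg/L, and at the critical point k_r D_c = k_d L, so D_c = (0.215/0.719) × 29.00 = 8.672 mg/L.
Minimum DO = C_s − D_c = 9.81 − 8.672 = 1.138 mg/L.

t_c ≈ 2.31 d; D_c ≈ 8.67 mg/L; min DO ≈ 1.14 mg/L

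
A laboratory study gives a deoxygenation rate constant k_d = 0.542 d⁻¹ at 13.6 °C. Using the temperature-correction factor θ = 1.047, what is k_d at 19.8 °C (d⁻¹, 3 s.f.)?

k_d(T₂) = k_d(T₁) · θ^(T₂−T₁) = 0.542 × 1.047^(19.8−13.6)
= 0.542 × 1.047^6.20 = 0.542 × 1.329 = 0.7206 d⁻¹.

k_d ≈ 0.721 d⁻¹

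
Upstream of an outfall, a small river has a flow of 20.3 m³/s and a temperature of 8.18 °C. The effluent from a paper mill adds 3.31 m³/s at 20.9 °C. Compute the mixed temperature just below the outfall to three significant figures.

9.96 °C

Flow-weighted mixing: C = (Q_r C_r + Q_w C_w)/(Q_r + Q_w)
= (20.3×8.18 + 3.31×20.9)/(20.3 + 3.31) = 235.2/23.61 = 9.963 °C.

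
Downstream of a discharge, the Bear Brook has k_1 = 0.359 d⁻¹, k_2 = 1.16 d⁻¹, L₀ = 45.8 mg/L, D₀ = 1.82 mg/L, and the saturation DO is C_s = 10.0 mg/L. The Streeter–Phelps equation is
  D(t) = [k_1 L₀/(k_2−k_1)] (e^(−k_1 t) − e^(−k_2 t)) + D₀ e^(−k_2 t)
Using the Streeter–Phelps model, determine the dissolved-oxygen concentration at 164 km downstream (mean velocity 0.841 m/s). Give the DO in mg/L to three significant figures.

DO ≈ 2.24 mg/L

Travel time t = x/v = 164 km / (0.841 m/s) = 164000 m / 0.841 m/s = 195000 s = 2.257 d.
k_1 L₀/(k_2−k_1) = 0.359×45.8/(1.16−0.359) = 16.44/0.8010 = 20.53 mg/L.
e^(−k_1 t) = e^(−0.359×2.257) = 0.4447; e^(−k_2 t) = e^(−1.16×2.257) = 0.07294.
D = 20.53 × (0.4447 − 0.07294) + 1.82 × 0.07294 = 7.632 + 0.1327 = 7.765 mg/L.
DO = C_s − D = 10.0 − 7.765 = 2.235 mg/L.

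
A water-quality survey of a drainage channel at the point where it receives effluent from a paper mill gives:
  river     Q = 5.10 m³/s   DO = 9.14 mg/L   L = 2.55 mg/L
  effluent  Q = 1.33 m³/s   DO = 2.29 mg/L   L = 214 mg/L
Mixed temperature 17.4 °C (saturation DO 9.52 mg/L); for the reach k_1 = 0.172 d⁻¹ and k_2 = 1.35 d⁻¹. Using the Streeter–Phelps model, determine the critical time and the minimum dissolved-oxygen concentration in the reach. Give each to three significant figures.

t_c ≈ 1.49 d; minimum DO ≈ 4.95 mg/L

Mixed DO = (5.10×9.14 + 1.33×2.29)/(5.10+1.33) = 49.66/6.430 = 7.723 mg/L.
Mixed L₀ = (5.10×2.55 + 1.33×214)/(6.430) = 297.6/6.430 = 46.29 mg/L.
Initial deficit D₀ = C_s − DO₀ = 9.52 − 7.723 = 1.797 mg/L.
t_c = (1/1.178) ln[(1.35/0.172)(1 − 1.797×1.178/(0.172×46.29))] = 0.8489 × ln(5.762) = 1.487 d.
D_c = (0.172/1.35) × 46.29 × e^(−0.172×1.487) = 0.1274 × 46.29 × 0.7744 = 4.567 mg/L.
Minimum DO = 9.52 − 4.567 = 4.953 mg/L.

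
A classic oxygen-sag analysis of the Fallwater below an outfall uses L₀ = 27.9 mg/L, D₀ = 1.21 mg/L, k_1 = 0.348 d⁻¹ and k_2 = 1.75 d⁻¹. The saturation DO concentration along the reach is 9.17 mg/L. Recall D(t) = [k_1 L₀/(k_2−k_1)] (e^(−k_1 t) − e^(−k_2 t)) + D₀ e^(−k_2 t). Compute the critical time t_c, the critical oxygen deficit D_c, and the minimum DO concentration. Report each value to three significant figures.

t_c ≈ 1.02 d; D_c ≈ 3.90 mg/L; min DO ≈ 5.27 mg/L

With k_2/k_1 = 5.029 and 1 − D₀(k_2−k_1)/(k_1 L₀) = 0.8253,
t_c = ln(5.029 × 0.8253) / (1.75 − 0.348) = ln(4.150) / 1.402 = 1.423/1.402 = 1.015 d.
D_c = (k_1/k_2) L₀ e^(−k_1 t_c) = (0.348/1.75) × 27.9 × e^(−0.348×1.015) = 0.1989 × 27.9 × 0.7024 = 3.897 mg/L.
Minimum DO = C_s − D_c = 9.17 − 3.897 = 5.273 mg/L.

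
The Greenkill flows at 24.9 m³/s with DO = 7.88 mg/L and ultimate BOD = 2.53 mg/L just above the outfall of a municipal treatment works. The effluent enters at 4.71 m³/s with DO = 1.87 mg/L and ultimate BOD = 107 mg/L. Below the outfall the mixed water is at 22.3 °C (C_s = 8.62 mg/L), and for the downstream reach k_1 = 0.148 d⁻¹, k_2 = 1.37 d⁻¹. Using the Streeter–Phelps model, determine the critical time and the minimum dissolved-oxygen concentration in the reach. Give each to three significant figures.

t_c ≈ 0.746 d; minimum DO ≈ 6.77 mg/L

Mixed DO = (24.9×7.88 + 4.71×1.87)/(24.9+4.71) = 205.0/29.61 = 6.924 mg/L.
Mixed L₀ = (24.9×2.53 + 4.71×107)/(29.61) = 567.0/29.61 = 19.15 mg/L.
Initial deficit D₀ = C_s − DO₀ = 8.62 − 6.924 = 1.696 mg/L.
t_c = (1/1.222) ln[(1.37/0.148)(1 − 1.696×1.222/(0.148×19.15))] = 0.8183 × ln(2.487) = 0.7456 d.
D_c = (0.148/1.37) × 19.15 × e^(−0.148×0.7456) = 0.1080 × 19.15 × 0.8955 = 1.852 mg/L.
Minimum DO = 8.62 − 1.852 = 6.768 mg/L.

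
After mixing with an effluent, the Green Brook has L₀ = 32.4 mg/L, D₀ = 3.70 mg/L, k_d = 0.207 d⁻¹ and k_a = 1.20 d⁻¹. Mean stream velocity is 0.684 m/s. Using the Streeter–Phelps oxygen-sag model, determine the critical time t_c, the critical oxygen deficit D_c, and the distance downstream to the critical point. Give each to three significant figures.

With k_a/k_d = 5.797 and 1 − D₀(k_a−k_d)/(k_d L₀) = 0.4522,
t_c = ln(5.797 × 0.4522) / (1.20 − 0.207) = ln(2.621) / 0.9930 = 0.9637/0.9930 = 0.9705 d.
D_c = (k_d/k_a) L₀ e^(−k_d t_c) = (0.207/1.20) × 32.4 × e^(−0.207×0.9705) = 0.1725 × 32.4 × 0.8180 = 4.572 mg/L.
x_c = v t_c = 0.684 m/s × 0.9705 d × 86400 s/d = 57350 m ≈ 57.4 km.

t_c ≈ 0.970 d; D_c ≈ 4.57 mg/L; x_c ≈ 57.4 km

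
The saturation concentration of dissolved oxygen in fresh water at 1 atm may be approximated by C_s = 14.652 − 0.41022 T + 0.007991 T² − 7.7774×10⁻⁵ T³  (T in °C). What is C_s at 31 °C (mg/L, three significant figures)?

C_s ≈ 7.30 mg/L

C_s = 14.652 − 0.41022×31 + 0.007991×31² − 7.7774×10⁻⁵×31³ = 7.298 mg/L.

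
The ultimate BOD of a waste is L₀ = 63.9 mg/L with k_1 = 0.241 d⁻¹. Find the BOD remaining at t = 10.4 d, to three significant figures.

L_t = L₀ e^(−k_1 t) = 63.9 × e^(−0.241×10.4) = 63.9 × 0.08156 = 5.212 mg/L.

L ≈ 5.21 mg/L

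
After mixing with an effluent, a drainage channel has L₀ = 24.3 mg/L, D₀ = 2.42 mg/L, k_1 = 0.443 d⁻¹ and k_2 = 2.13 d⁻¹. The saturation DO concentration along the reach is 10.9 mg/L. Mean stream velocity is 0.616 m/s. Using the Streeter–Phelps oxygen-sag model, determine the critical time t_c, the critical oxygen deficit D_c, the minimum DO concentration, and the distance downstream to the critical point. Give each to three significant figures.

t_c ≈ 0.648 d; D_c ≈ 3.79 mg/L; min DO ≈ 7.11 mg/L; x_c ≈ 34.5 km

At the critical point dD/dt = 0, so k_1 L₀ e^(−k_1 t) = k_2 D. Substituting D(t) from the Streeter–Phelps equation and solving for t gives
t_c = ln[(k_2/k_1)(1 − D₀(k_2−k_1)/(k_1 L₀))] / (k_2−k_1).
Here k_2−k_1 = 1.687 d⁻¹ and 1 − D₀(k_2−k_1)/(k_1 L₀) = 1 − 2.42×1.687/(0.443×24.3) = 0.6208, so
t_c = ln(4.808 × 0.6208) / 1.687 = 1.093 / 1.687 = 0.6482 d.
L(t_c) = L₀ e^(−k_1 t_c) = 24.3 × 0.7504 = 18.23 mg/L, and at the critical point k_2 D_c = k_1 L, so D_c = (0.443/2.13) × 18.23 = 3.792 mg/L.
Minimum DO = C_s − D_c = 10.9 − 3.792 = 7.108 mg/L.
x_c = v t_c = 0.616 m/s × 0.6482 d × 86400 s/d = 34500 m ≈ 34.5 km.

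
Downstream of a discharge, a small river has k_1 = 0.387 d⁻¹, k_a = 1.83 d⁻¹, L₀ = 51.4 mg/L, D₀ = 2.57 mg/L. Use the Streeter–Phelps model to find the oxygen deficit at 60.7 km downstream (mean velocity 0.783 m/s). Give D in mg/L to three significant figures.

D ≈ 7.57 mg/L

Travel time t = x/v = 60.7 km / (0.783 m/s) = 60700 m / 0.783 m/s = 77520 s = 0.8972 d.
k_1 L₀/(k_a−k_1) = 0.387×51.4/(1.83−0.387) = 19.89/1.443 = 13.79 mg/L.
e^(−k_1 t) = e^(−0.387×0.8972) = 0.7066; e^(−k_a t) = e^(−1.83×0.8972) = 0.1936.
D = 13.79 × (0.7066 − 0.1936) + 2.57 × 0.1936 = 7.072 + 0.4975 = 7.570 mg/L.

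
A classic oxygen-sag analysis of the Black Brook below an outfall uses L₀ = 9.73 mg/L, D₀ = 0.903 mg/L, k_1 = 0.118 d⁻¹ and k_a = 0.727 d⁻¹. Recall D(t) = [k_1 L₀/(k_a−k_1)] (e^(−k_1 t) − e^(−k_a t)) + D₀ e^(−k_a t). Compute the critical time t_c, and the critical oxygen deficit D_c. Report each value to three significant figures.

t_c = [1/(k_a−k_1)] ln[(k_a/k_1)(1 − D₀(k_a−k_1)/(k_1 L₀))]
= [1/(0.727−0.118)] ln[(0.727/0.118)(1 − 0.903×0.6090/(0.118×9.73))]
= (1/0.6090) ln[6.161 × 0.5210] = 1.642 × ln(3.210) = 1.642 × 1.166 = 1.915 d.
L(t_c) = L₀ e^(−k_1 t_c) = 9.73 × 0.7977 = 7.762 mg/L, and at the critical point k_a D_c = k_1 L, so D_c = (0.118/0.727) × 7.762 = 1.260 mg/L.

t_c ≈ 1.92 d; D_c ≈ 1.26 mg/L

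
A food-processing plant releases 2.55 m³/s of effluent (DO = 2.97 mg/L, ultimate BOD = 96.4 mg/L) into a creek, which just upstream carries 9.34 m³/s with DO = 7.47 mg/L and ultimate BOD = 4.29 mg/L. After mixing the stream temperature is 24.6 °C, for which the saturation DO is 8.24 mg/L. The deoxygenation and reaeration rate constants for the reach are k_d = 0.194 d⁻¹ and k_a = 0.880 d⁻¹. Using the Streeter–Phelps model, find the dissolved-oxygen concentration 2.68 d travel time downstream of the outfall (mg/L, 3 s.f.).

DO ≈ 4.68 mg/L

Mixed DO = (9.34×7.47 + 2.55×2.97)/(9.34+2.55) = 77.34/11.89 = 6.505 mg/L.
Mixed L₀ = (9.34×4.29 + 2.55×96.4)/(11.89) = 285.9/11.89 = 24.04 mg/L.
Initial deficit D₀ = C_s − DO₀ = 8.24 − 6.505 = 1.735 mg/L.
D(2.68) = [0.194×24.04/(0.880−0.194)](e^(−0.194×2.68) − e^(−0.880×2.68)) + 1.735 e^(−0.880×2.68)
= 6.800 × (0.5946 − 0.09457) + 1.735 × 0.09457 = 3.564 mg/L.
DO = 8.24 − 3.564 = 4.676 mg/L.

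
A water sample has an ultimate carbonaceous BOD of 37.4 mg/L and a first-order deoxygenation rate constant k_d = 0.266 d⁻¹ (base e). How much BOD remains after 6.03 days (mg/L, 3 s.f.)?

L_t = L₀ e^(−k_d t) = 37.4 × e^(−0.266×6.03) = 37.4 × 0.2011 = 7.521 mg/L.

L ≈ 7.52 mg/L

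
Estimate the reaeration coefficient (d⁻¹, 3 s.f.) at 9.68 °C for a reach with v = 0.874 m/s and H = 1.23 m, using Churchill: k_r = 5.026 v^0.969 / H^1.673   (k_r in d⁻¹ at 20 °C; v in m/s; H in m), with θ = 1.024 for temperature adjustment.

k_r ≈ 2.44 d⁻¹

k_r(20) = 5.026 × 0.874^0.969 / 1.23^1.673 = 5.026 × 0.8777 / 1.414 = 3.120 d⁻¹.
k_r(9.68) = 3.120 × 1.024^(9.68−20) = 3.120 × 0.7829 = 2.443 d⁻¹.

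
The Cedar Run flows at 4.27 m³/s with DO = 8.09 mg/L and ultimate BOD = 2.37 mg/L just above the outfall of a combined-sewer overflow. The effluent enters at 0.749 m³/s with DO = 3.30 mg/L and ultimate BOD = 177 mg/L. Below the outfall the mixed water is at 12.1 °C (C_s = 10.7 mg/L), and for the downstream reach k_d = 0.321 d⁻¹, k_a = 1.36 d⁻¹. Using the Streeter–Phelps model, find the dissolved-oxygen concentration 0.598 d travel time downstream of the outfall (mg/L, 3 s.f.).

Mixed DO = (4.27×8.09 + 0.749×3.30)/(4.27+0.749) = 37.02/5.019 = 7.375 mg/L.
Mixed L₀ = (4.27×2.37 + 0.749×177)/(5.019) = 142.7/5.019 = 28.43 mg/L.
Initial deficit D₀ = C_s − DO₀ = 10.7 − 7.375 = 3.325 mg/L.
D(0.598) = [0.321×28.43/(1.36−0.321)](e^(−0.321×0.598) − e^(−1.36×0.598)) + 3.325 e^(−1.36×0.598)
= 8.784 × (0.8253 − 0.4434) + 3.325 × 0.4434 = 4.829 mg/L.
DO = 10.7 − 4.829 = 5.871 mg/L.

DO ≈ 5.87 mg/L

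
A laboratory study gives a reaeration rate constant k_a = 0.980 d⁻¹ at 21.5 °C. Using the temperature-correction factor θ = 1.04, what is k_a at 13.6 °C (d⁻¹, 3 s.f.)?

k_a(T₂) = k_a(T₁) · θ^(T₂−T₁) = 0.980 × 1.04^(13.6−21.5)
= 0.980 × 1.04^-7.90 = 0.980 × 0.7336 = 0.7189 d⁻¹.

k_a ≈ 0.719 d⁻¹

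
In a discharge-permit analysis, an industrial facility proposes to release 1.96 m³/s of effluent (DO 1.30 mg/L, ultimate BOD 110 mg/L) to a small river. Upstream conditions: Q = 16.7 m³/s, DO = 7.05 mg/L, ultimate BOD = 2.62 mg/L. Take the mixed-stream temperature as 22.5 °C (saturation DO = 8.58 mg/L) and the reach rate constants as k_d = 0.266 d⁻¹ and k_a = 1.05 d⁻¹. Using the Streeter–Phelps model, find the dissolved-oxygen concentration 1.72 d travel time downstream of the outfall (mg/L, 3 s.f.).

DO ≈ 6.02 mg/L

Mixed DO = (16.7×7.05 + 1.96×1.30)/(16.7+1.96) = 120.3/18.66 = 6.446 mg/L.
Mixed L₀ = (16.7×2.62 + 1.96×110)/(18.66) = 259.4/18.66 = 13.90 mg/L.
Initial deficit D₀ = C_s − DO₀ = 8.58 − 6.446 = 2.134 mg/L.
D(1.72) = [0.266×13.90/(1.05−0.266)](e^(−0.266×1.72) − e^(−1.05×1.72)) + 2.134 e^(−1.05×1.72)
= 4.716 × (0.6329 − 0.1643) + 2.134 × 0.1643 = 2.560 mg/L.
DO = 8.58 − 2.560 = 6.020 mg/L.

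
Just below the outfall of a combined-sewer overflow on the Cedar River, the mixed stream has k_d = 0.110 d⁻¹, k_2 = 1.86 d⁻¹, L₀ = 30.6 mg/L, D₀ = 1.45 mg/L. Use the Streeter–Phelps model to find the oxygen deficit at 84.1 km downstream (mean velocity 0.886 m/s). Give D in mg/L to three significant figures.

Travel time t = x/v = 84.1 km / (0.886 m/s) = 84100 m / 0.886 m/s = 94920 s = 1.099 d.
k_d L₀/(k_2−k_d) = 0.110×30.6/(1.86−0.110) = 3.366/1.750 = 1.923 mg/L.
e^(−k_d t) = e^(−0.110×1.099) = 0.8862; e^(−k_2 t) = e^(−1.86×1.099) = 0.1296.
D = 1.923 × (0.8862 − 0.1296) + 1.45 × 0.1296 = 1.455 + 0.1879 = 1.643 mg/L.

D ≈ 1.64 mg/L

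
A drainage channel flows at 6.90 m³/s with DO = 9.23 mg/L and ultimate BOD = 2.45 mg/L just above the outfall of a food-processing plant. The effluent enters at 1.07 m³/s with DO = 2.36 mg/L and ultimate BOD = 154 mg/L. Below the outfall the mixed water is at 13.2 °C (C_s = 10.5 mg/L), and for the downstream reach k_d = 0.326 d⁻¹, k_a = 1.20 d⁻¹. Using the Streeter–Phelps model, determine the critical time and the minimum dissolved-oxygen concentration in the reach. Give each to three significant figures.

Mixed DO = (6.90×9.23 + 1.07×2.36)/(6.90+1.07) = 66.21/7.970 = 8.308 mg/L.
Mixed L₀ = (6.90×2.45 + 1.07×154)/(7.970) = 181.7/7.970 = 22.80 mg/L.
Initial deficit D₀ = C_s − DO₀ = 10.5 − 8.308 = 2.192 mg/L.
t_c = (1/0.8740) ln[(1.20/0.326)(1 − 2.192×0.8740/(0.326×22.80))] = 1.144 × ln(2.732) = 1.150 d.
D_c = (0.326/1.20) × 22.80 × e^(−0.326×1.150) = 0.2717 × 22.80 × 0.6874 = 4.257 mg/L.
Minimum DO = 10.5 − 4.257 = 6.243 mg/L.

t_c ≈ 1.15 d; minimum DO ≈ 6.24 mg/L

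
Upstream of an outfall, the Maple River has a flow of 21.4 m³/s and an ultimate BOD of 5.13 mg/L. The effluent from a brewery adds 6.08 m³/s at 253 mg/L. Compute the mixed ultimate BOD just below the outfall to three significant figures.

60.0 mg/L

Flow-weighted mixing: C = (Q_r C_r + Q_w C_w)/(Q_r + Q_w)
= (21.4×5.13 + 6.08×253)/(21.4 + 6.08) = 1648/27.48 = 59.97 mg/L.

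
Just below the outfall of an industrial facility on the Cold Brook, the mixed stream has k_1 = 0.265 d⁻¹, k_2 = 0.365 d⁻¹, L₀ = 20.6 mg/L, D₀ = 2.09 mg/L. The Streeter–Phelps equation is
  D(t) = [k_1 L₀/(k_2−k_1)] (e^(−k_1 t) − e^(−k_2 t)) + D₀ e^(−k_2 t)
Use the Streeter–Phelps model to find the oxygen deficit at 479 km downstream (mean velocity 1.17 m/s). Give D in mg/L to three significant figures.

Travel time t = x/v = 479 km / (1.17 m/s) = 479000 m / 1.17 m/s = 409400 s = 4.738 d.
k_1 L₀/(k_2−k_1) = 0.265×20.6/(0.365−0.265) = 5.459/0.1000 = 54.59 mg/L.
e^(−k_1 t) = e^(−0.265×4.738) = 0.2849; e^(−k_2 t) = e^(−0.365×4.738) = 0.1774.
D = 54.59 × (0.2849 − 0.1774) + 2.09 × 0.1774 = 5.869 + 0.3707 = 6.240 mg/L.

D ≈ 6.24 mg/L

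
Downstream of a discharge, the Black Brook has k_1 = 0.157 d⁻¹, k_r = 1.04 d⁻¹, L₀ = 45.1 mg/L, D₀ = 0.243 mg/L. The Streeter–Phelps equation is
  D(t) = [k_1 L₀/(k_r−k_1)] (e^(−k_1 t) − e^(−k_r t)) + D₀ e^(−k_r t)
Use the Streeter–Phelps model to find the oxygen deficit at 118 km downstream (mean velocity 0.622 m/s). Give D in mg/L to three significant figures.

D ≈ 4.89 mg/L

Travel time t = x/v = 118 km / (0.622 m/s) = 118000 m / 0.622 m/s = 189700 s = 2.196 d.
k_1 L₀/(k_r−k_1) = 0.157×45.1/(1.04−0.157) = 7.081/0.8830 = 8.019 mg/L.
e^(−k_1 t) = e^(−0.157×2.196) = 0.7084; e^(−k_r t) = e^(−1.04×2.196) = 0.1019.
D = 8.019 × (0.7084 − 0.1019) + 0.243 × 0.1019 = 4.863 + 0.02477 = 4.888 mg/L.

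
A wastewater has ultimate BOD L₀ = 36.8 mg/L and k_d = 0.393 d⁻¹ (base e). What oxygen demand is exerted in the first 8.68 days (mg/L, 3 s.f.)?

y ≈ 35.6 mg/L

y_t = L₀(1 − e^(−k_d t)) = 36.8 × (1 − e^(−0.393×8.68))
= 36.8 × (1 − 0.03300) = 36.8 × 0.9670 = 35.59 mg/L.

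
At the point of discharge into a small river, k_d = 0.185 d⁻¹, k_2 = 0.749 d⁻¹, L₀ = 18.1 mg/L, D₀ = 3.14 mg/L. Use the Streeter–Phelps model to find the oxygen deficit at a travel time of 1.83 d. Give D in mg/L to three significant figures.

D ≈ 3.52 mg/L

k_d L₀/(k_2−k_d) = 0.185×18.1/(0.749−0.185) = 3.349/0.5640 = 5.937 mg/L.
e^(−k_d t) = e^(−0.185×1.830) = 0.7128; e^(−k_2 t) = e^(−0.749×1.830) = 0.2539.
D = 5.937 × (0.7128 − 0.2539) + 3.14 × 0.2539 = 2.724 + 0.7974 = 3.522 mg/L.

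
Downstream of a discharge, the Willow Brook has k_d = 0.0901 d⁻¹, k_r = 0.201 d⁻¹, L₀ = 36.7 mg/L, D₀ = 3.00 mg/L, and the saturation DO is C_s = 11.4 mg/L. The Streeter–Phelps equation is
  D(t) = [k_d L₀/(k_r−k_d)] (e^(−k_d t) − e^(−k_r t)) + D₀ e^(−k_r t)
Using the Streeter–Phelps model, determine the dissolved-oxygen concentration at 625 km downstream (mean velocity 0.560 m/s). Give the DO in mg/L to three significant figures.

Travel time t = x/v = 625 km / (0.560 m/s) = 625000 m / 0.560 m/s = 1.116×10^6 s = 12.92 d.
k_d L₀/(k_r−k_d) = 0.0901×36.7/(0.201−0.0901) = 3.307/0.1109 = 29.82 mg/L.
e^(−k_d t) = e^(−0.0901×12.92) = 0.3123; e^(−k_r t) = e^(−0.201×12.92) = 0.07454.
D = 29.82 × (0.3123 − 0.07454) + 3.00 × 0.07454 = 7.089 + 0.2236 = 7.312 mg/L.
DO = C_s − D = 11.4 − 7.312 = 4.088 mg/L.

DO ≈ 4.09 mg/L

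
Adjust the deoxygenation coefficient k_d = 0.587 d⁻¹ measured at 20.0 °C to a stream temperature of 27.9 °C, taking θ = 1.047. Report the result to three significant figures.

k_d ≈ 0.844 d⁻¹

k_d(T₂) = k_d(T₁) · θ^(T₂−T₁) = 0.587 × 1.047^(27.9−20.0)
= 0.587 × 1.047^7.90 = 0.587 × 1.437 = 0.8438 d⁻¹.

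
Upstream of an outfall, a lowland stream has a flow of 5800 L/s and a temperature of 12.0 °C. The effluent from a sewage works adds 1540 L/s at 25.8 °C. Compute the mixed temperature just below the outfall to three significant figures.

14.9 °C

Flow-weighted mixing: C = (Q_r C_r + Q_w C_w)/(Q_r + Q_w)
= (5800×12.0 + 1540×25.8)/(5800 + 1540) = 109300/7340 = 14.90 °C.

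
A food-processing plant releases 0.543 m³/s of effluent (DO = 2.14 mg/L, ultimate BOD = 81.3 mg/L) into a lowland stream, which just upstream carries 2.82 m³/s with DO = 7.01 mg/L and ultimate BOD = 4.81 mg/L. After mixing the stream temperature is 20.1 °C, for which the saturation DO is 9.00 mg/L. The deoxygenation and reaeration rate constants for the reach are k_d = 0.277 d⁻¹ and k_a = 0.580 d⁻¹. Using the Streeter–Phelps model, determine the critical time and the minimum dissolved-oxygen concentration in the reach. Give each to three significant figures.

t_c ≈ 1.80 d; minimum DO ≈ 4.02 mg/L

Mixed DO = (2.82×7.01 + 0.543×2.14)/(2.82+0.543) = 20.93/3.363 = 6.224 mg/L.
Mixed L₀ = (2.82×4.81 + 0.543×81.3)/(3.363) = 57.71/3.363 = 17.16 mg/L.
Initial deficit D₀ = C_s − DO₀ = 9.00 − 6.224 = 2.776 mg/L.
t_c = (1/0.3030) ln[(0.580/0.277)(1 − 2.776×0.3030/(0.277×17.16))] = 3.300 × ln(1.723) = 1.796 d.
D_c = (0.277/0.580) × 17.16 × e^(−0.277×1.796) = 0.4776 × 17.16 × 0.6080 = 4.983 mg/L.
Minimum DO = 9.00 − 4.983 = 4.017 mg/L.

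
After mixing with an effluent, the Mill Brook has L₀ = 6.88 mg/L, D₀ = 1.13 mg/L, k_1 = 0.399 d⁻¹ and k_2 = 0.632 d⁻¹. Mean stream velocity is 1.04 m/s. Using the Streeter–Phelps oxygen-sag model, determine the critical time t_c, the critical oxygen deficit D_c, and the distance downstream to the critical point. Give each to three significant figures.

t_c ≈ 1.54 d; D_c ≈ 2.35 mg/L; x_c ≈ 138 km

At the critical point dD/dt = 0, so k_1 L₀ e^(−k_1 t) = k_2 D. Substituting D(t) from the Streeter–Phelps equation and solving for t gives
t_c = ln[(k_2/k_1)(1 − D₀(k_2−k_1)/(k_1 L₀))] / (k_2−k_1).
Here k_2−k_1 = 0.2330 d⁻¹ and 1 − D₀(k_2−k_1)/(k_1 L₀) = 1 − 1.13×0.2330/(0.399×6.88) = 0.9041, so
t_c = ln(1.584 × 0.9041) / 0.2330 = 0.3591 / 0.2330 = 1.541 d.
L(t_c) = L₀ e^(−k_1 t_c) = 6.88 × 0.5407 = 3.720 mg/L, and at the critical point k_2 D_c = k_1 L, so D_c = (0.399/0.632) × 3.720 = 2.348 mg/L.
x_c = v t_c = 1.04 m/s × 1.541 d × 86400 s/d = 138500 m ≈ 138 km.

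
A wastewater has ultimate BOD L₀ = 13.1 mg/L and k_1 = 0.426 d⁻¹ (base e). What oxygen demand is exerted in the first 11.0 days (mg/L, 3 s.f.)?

y_t = L₀(1 − e^(−k_1 t)) = 13.1 × (1 − e^(−0.426×11.0))
= 13.1 × (1 − 0.009224) = 13.1 × 0.9908 = 12.98 mg/L.

y ≈ 13.0 mg/L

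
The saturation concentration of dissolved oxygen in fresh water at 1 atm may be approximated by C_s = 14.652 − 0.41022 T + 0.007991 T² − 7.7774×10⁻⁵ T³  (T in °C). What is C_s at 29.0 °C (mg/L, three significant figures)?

C_s ≈ 7.58 mg/L

C_s = 14.652 − 0.41022×29.0 + 0.007991×29.0² − 7.7774×10⁻⁵×29.0³ = 7.579 mg/L.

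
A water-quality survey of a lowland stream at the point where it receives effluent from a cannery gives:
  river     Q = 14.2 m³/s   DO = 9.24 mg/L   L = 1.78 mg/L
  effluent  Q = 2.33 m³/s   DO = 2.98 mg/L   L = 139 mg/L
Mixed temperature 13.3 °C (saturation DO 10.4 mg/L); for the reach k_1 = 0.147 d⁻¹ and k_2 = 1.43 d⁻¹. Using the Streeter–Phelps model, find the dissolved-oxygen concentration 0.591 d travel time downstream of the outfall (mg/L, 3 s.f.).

Mixed DO = (14.2×9.24 + 2.33×2.98)/(14.2+2.33) = 138.2/16.53 = 8.358 mg/L.
Mixed L₀ = (14.2×1.78 + 2.33×139)/(16.53) = 349.1/16.53 = 21.12 mg/L.
Initial deficit D₀ = C_s − DO₀ = 10.4 − 8.358 = 2.042 mg/L.
D(0.591) = [0.147×21.12/(1.43−0.147)](e^(−0.147×0.591) − e^(−1.43×0.591)) + 2.042 e^(−1.43×0.591)
= 2.420 × (0.9168 − 0.4295) + 2.042 × 0.4295 = 2.056 mg/L.
DO = 10.4 − 2.056 = 8.344 mg/L.

DO ≈ 8.34 mg/L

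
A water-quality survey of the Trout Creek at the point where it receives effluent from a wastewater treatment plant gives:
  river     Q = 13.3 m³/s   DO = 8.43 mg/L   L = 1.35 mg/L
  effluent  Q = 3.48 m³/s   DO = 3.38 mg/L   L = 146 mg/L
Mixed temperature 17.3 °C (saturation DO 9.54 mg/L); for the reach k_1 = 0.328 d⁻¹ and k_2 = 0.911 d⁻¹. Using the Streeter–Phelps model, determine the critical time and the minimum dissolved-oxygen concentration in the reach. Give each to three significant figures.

t_c ≈ 1.53 d; minimum DO ≈ 2.70 mg/L

Mixed DO = (13.3×8.43 + 3.48×3.38)/(13.3+3.48) = 123.9/16.78 = 7.383 mg/L.
Mixed L₀ = (13.3×1.35 + 3.48×146)/(16.78) = 526.0/16.78 = 31.35 mg/L.
Initial deficit D₀ = C_s − DO₀ = 9.54 − 7.383 = 2.157 mg/L.
t_c = (1/0.5830) ln[(0.911/0.328)(1 − 2.157×0.5830/(0.328×31.35))] = 1.715 × ln(2.438) = 1.528 d.
D_c = (0.328/0.911) × 31.35 × e^(−0.328×1.528) = 0.3600 × 31.35 × 0.6057 = 6.837 mg/L.
Minimum DO = 9.54 − 6.837 = 2.703 mg/L.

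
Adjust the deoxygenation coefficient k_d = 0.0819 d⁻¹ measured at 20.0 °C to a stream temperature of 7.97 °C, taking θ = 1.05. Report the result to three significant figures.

k_d(T₂) = k_d(T₁) · θ^(T₂−T₁) = 0.0819 × 1.05^(7.97−20.0)
= 0.0819 × 1.05^-12.0 = 0.0819 × 0.5560 = 0.04554 d⁻¹.

k_d ≈ 0.0455 d⁻¹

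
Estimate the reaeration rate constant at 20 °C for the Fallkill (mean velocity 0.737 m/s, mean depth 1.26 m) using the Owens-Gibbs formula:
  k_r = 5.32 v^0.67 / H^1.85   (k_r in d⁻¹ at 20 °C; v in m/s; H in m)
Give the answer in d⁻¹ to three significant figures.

k_r = 5.32 × 0.737^0.67 / 1.26^1.85 = 5.32 × 0.8151 / 1.534 = 2.828 d⁻¹.

k_r ≈ 2.83 d⁻¹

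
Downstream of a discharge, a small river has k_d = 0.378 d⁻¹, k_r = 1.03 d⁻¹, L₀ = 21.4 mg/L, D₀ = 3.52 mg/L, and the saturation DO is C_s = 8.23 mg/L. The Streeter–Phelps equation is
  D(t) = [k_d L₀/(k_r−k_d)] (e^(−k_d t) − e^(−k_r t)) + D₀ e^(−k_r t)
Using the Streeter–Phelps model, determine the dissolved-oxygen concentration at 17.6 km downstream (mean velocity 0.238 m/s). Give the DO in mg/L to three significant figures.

DO ≈ 2.93 mg/L

Travel time t = x/v = 17.6 km / (0.238 m/s) = 17600 m / 0.238 m/s = 73950 s = 0.8559 d.
k_d L₀/(k_r−k_d) = 0.378×21.4/(1.03−0.378) = 8.089/0.6520 = 12.41 mg/L.
e^(−k_d t) = e^(−0.378×0.8559) = 0.7236; e^(−k_r t) = e^(−1.03×0.8559) = 0.4141.
D = 12.41 × (0.7236 − 0.4141) + 3.52 × 0.4141 = 3.839 + 1.458 = 5.297 mg/L.
DO = C_s − D = 8.23 − 5.297 = 2.933 mg/L.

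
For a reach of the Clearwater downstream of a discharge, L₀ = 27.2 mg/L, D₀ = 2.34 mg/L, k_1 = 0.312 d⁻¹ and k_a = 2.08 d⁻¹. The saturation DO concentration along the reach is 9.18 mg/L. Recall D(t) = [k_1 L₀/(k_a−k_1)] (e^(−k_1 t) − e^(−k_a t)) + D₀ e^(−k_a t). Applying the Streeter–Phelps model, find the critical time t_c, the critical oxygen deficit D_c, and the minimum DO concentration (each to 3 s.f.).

t_c ≈ 0.695 d; D_c ≈ 3.28 mg/L; min DO ≈ 5.90 mg/L

With k_a/k_1 = 6.667 and 1 − D₀(k_a−k_1)/(k_1 L₀) = 0.5125,
t_c = ln(6.667 × 0.5125) / (2.08 − 0.312) = ln(3.417) / 1.768 = 1.229/1.768 = 0.6949 d.
D_c = (k_1/k_a) L₀ e^(−k_1 t_c) = (0.312/2.08) × 27.2 × e^(−0.312×0.6949) = 0.1500 × 27.2 × 0.8051 = 3.285 mg/L.
Minimum DO = C_s − D_c = 9.18 − 3.285 = 5.895 mg/L.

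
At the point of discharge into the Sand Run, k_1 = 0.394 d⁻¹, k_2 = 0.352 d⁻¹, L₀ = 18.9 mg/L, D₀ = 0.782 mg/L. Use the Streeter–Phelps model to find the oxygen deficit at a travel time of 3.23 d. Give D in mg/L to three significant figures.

D ≈ 7.47 mg/L

k_1 L₀/(k_2−k_1) = 0.394×18.9/(0.352−0.394) = 7.447/-0.04200 = -177.3 mg/L.
e^(−k_1 t) = e^(−0.394×3.230) = 0.2801; e^(−k_2 t) = e^(−0.352×3.230) = 0.3208.
D = -177.3 × (0.2801 − 0.3208) + 0.782 × 0.3208 = 7.215 + 0.2509 = 7.466 mg/L.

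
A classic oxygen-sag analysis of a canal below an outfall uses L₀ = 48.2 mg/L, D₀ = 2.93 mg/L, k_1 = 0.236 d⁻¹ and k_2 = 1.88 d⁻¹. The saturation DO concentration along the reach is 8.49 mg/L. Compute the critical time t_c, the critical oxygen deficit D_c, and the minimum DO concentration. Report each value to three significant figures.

t_c = [1/(k_2−k_1)] ln[(k_2/k_1)(1 − D₀(k_2−k_1)/(k_1 L₀))]
= [1/(1.88−0.236)] ln[(1.88/0.236)(1 − 2.93×1.644/(0.236×48.2))]
= (1/1.644) ln[7.966 × 0.5765] = 0.6083 × ln(4.593) = 0.6083 × 1.524 = 0.9273 d.
D_c = (k_1/k_2) L₀ e^(−k_1 t_c) = (0.236/1.88) × 48.2 × e^(−0.236×0.9273) = 0.1255 × 48.2 × 0.8034 = 4.861 mg/L.
Minimum DO = C_s − D_c = 8.49 − 4.861 = 3.629 mg/L.

t_c ≈ 0.927 d; D_c ≈ 4.86 mg/L; min DO ≈ 3.63 mg/L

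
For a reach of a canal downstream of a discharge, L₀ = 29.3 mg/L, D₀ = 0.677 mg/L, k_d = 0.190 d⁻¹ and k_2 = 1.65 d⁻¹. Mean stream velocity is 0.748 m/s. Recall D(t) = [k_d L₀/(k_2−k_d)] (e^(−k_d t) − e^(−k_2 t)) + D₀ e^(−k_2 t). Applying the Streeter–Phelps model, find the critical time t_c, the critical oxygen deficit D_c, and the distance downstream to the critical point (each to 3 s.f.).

t_c ≈ 1.35 d; D_c ≈ 2.61 mg/L; x_c ≈ 87.0 km

At the critical point dD/dt = 0, so k_d L₀ e^(−k_d t) = k_2 D. Substituting D(t) from the Streeter–Phelps equation and solving for t gives
t_c = ln[(k_2/k_d)(1 − D₀(k_2−k_d)/(k_d L₀))] / (k_2−k_d).
Here k_2−k_d = 1.460 d⁻¹ and 1 − D₀(k_2−k_d)/(k_d L₀) = 1 − 0.677×1.460/(0.190×29.3) = 0.8225, so
t_c = ln(8.684 × 0.8225) / 1.460 = 1.966 / 1.460 = 1.347 d.
D_c = (k_d/k_2) L₀ e^(−k_d t_c) = (0.190/1.65) × 29.3 × e^(−0.190×1.347) = 0.1152 × 29.3 × 0.7743 = 2.612 mg/L.
x_c = v t_c = 0.748 m/s × 1.347 d × 86400 s/d = 87030 m ≈ 87.0 km.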